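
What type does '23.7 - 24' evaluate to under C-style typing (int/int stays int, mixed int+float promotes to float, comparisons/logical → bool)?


Operand types: float - int
Rule: mixed int/float promotes to float; int/int stays int
Result type: float


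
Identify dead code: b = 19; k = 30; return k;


b is assigned but never read
Dead: 'b = 19'


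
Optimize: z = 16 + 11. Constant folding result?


16 + 11 = 27 at compile time
Optimized: z = 27


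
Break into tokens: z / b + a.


Scan left to right, longest-match per lexeme
Tokens: ID(z), OP(/), ID(b), OP(+), ID(a)


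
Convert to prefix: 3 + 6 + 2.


left-to-right (same/higher precedence on left): tree is (+ (+ 3 6) 2)
Prefix: + + 3 6 2


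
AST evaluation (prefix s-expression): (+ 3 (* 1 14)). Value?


Evaluate inner: (* 1 14) = 14
Evaluate root: (+ 3 14) = 17
Result: 17


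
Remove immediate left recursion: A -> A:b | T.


Left-recursive alternatives: A:b; non-recursive: T
Introduce A': A -> TA', A' -> :bA' | ε


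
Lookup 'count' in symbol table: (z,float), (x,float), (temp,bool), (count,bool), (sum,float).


Lookup 'count' → type bool


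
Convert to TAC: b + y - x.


Break into single-operator statements:
t1 = b + y
t2 = t1 - x


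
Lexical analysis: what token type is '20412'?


Pattern: digits only
Type: INTEGER_LITERAL


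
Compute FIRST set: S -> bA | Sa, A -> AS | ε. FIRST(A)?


Per alternative of A: FIRST(AS) = {b}; FIRST(ε) = {ε}
FIRST(A) = {b, ε}


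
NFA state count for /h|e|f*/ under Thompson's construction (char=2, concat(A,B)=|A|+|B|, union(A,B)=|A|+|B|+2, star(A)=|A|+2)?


Syntax tree has 3 char leaf(s), 2 union(s), 1 star(s)
chars contribute 3×2 = 6; each union adds +2; each star adds +2
Total: 6 + 4 + 2 = 12 states


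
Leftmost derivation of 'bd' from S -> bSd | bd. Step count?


Derivation: S => bd
Steps: 1


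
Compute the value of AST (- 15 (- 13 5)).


Evaluate inner: (- 13 5) = 8
Evaluate root: (- 15 8) = 7
Result: 7


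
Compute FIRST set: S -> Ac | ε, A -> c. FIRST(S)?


Per alternative of S: FIRST(Ac) = {c}; FIRST(ε) = {ε}
FIRST(S) = {c, ε}


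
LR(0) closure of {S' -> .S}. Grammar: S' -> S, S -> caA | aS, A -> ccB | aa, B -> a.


Start: S' -> .S
For each item with dot before a nonterminal B, add B -> .γ for every B-production
Closure: [S' -> .S, S -> .caA, S -> .aS]


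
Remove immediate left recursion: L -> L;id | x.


Left-recursive alternatives: L;id; non-recursive: x
Introduce L': L -> xL', L' -> ;idL' | ε


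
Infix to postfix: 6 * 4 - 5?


Left to right (same or higher precedence on left)
Postfix: 6 4 * 5 -


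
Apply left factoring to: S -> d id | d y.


Common prefix: 'd'
Factored: S -> d S', S' -> id | y


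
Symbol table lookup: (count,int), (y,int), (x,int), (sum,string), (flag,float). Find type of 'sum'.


Lookup 'sum' → type string


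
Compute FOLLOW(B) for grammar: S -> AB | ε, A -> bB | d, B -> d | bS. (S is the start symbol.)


$ ∈ FOLLOW(S). For each A -> αBβ: add FIRST(β)\{ε} to FOLLOW(B); if β nullable, add FOLLOW(A).
FOLLOW(B) = {$, b, d}


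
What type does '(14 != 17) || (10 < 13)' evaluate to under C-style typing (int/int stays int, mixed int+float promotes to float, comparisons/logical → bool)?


Operand types: bool || bool
Rule: logical operators take bool operands and yield bool
Result type: bool


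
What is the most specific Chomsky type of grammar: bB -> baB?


LHS has context (more than one symbol) and |LHS| ≤ |RHS|
Classification: Type 1 (Context-Sensitive)


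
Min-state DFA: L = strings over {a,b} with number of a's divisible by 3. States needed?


Track (count of a) mod 3: states 0..2, accept at 0
Minimal DFA: 3 states


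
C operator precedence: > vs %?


'%' is multiplicative (level 10); '>' is relational (level 7)
Higher level binds tighter
'%' has higher precedence than '>'


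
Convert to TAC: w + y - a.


Break into single-operator statements:
t1 = w + y
t2 = t1 - a


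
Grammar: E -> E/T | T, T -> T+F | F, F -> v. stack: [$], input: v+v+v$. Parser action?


no handle on stack; shift 'v'
Action: shift


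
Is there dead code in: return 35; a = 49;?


statement follows a return and is unreachable
Dead: 'a = 49'


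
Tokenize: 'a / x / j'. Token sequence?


Scan left to right, longest-match per lexeme
Tokens: ID(a), OP(/), ID(x), OP(/), ID(j)


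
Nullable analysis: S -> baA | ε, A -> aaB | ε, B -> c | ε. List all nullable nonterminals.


A nonterminal is nullable iff some alternative derives ε (directly, or every symbol in it is nullable)
Nullable: {A, B, S}


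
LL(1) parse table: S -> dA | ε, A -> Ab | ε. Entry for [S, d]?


For [S, d]: 'd' ∈ FIRST(dA)
Entry: S -> dA


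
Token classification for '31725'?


Pattern: digits only
Type: INTEGER_LITERAL


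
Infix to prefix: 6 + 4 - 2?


left-to-right (same/higher precedence on left): tree is (- (+ 6 4) 2)
Prefix: - + 6 4 2


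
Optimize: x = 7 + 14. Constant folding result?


7 + 14 = 21 at compile time
Optimized: x = 21


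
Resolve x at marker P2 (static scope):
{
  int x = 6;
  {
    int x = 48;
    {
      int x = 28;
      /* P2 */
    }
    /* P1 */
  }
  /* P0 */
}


x declared in the same block as P2
x = 28


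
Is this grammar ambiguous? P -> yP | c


right-linear, alternatives start with distinct terminals 'y' vs 'c': unique leftmost derivation
Unambiguous


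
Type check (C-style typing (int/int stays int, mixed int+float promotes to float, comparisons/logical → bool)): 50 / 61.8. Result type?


Operand types: int / float
Rule: mixed int/float promotes to float; int/int stays int
Result type: float


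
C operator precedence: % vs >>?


'%' is multiplicative (level 10); '>>' is shift (level 8)
Higher level binds tighter
'%' has higher precedence than '>>'


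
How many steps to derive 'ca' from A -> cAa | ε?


Derivation: A => cAa => ca
Steps: 2


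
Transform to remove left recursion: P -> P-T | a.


Left-recursive alternatives: P-T; non-recursive: a
Introduce P': P -> aP', P' -> -TP' | ε


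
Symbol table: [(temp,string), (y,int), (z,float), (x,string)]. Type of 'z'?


Lookup 'z' → type float


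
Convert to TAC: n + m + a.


Break into single-operator statements:
t1 = n + m
t2 = t1 + a


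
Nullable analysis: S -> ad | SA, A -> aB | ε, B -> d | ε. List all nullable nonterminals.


A nonterminal is nullable iff some alternative derives ε (directly, or every symbol in it is nullable)
Nullable: {A, B}


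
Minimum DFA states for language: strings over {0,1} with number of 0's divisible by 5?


Track (count of 0) mod 5: states 0..4, accept at 0
Minimal DFA: 5 states


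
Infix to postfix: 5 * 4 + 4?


Left to right (same or higher precedence on left)
Postfix: 5 4 * 4 +


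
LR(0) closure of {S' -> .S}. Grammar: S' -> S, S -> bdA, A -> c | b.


Start: S' -> .S
For each item with dot before a nonterminal B, add B -> .γ for every B-production
Closure: [S' -> .S, S -> .bdA]


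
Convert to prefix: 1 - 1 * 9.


'*' binds tighter: tree is (- 1 (* 1 9))
Prefix: - 1 * 1 9


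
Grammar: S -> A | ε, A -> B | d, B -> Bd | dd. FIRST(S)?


Per alternative of S: FIRST(A) = {d}; FIRST(ε) = {ε}
FIRST(S) = {d, ε}


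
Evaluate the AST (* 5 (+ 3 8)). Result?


Evaluate inner: (+ 3 8) = 11
Evaluate root: (* 5 11) = 55
Result: 55


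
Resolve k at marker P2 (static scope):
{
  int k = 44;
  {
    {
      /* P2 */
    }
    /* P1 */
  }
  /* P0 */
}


P2's block does not declare k; resolves to the enclosing declaration at depth 0
k = 44


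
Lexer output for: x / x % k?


Scan left to right, longest-match per lexeme
Tokens: ID(x), OP(/), ID(x), OP(%), ID(k)


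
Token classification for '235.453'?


Pattern: digits with a decimal point
Type: FLOAT_LITERAL


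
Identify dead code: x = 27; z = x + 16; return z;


x is read by z's definition; z is returned
No dead code


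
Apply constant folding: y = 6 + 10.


6 + 10 = 16 at compile time
Optimized: y = 16


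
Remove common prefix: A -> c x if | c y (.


Common prefix: 'c'
Factored: A -> c A', A' -> x if | y (


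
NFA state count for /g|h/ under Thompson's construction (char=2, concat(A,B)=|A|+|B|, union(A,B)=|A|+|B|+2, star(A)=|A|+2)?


Syntax tree has 2 char leaf(s), 1 union(s), 0 star(s)
chars contribute 2×2 = 4; each union adds +2; each star adds +2
Total: 4 + 2 + 0 = 6 states


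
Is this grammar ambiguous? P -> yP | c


right-linear, alternatives start with distinct terminals 'y' vs 'c': unique leftmost derivation
Unambiguous


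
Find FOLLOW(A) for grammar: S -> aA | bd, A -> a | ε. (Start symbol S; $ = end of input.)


$ ∈ FOLLOW(S). For each A -> αBβ: add FIRST(β)\{ε} to FOLLOW(B); if β nullable, add FOLLOW(A).
FOLLOW(A) = {$}


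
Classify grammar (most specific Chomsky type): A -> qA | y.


Right-linear: every RHS is a terminal or a terminal followed by one nonterminal
Classification: Type 3 (Regular)


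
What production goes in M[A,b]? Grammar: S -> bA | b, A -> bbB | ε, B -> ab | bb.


For [A, b]: 'b' ∈ FIRST(bbB)
Entry: A -> bbB


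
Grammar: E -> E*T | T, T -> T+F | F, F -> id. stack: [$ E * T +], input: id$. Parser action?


no handle; shift 'id'
Action: shift


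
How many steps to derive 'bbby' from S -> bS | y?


Derivation: S => bS => bbS => bbbS => bbby
Steps: 4


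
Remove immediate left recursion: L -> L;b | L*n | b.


Left-recursive alternatives: L;b, L*n; non-recursive: b
Introduce L': L -> bL', L' -> ;bL' | *nL' | ε


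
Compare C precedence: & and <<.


'<<' is shift (level 8); '&' is bitwise AND (level 5)
Higher level binds tighter
'<<' has higher precedence than '&'


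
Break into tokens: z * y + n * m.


Scan left to right, longest-match per lexeme
Tokens: ID(z), OP(*), ID(y), OP(+), ID(n), OP(*), ID(m)


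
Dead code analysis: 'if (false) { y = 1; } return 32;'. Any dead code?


condition is constant false, so the whole block is unreachable
Dead: 'if (false) { y = 1; }'


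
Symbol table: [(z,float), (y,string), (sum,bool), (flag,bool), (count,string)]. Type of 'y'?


Lookup 'y' → type string


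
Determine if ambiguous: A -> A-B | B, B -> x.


precedence layered via separate nonterminal B: deterministic
Unambiguous


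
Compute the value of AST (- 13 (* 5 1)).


Evaluate inner: (* 5 1) = 5
Evaluate root: (- 13 5) = 8
Result: 8


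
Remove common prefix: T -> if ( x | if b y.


Common prefix: 'if'
Factored: T -> if T', T' -> ( x | b y


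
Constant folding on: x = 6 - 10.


6 - 10 = -4 at compile time
Optimized: x = -4


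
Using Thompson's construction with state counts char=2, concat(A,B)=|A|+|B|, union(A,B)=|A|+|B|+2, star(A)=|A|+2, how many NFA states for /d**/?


Syntax tree has 1 char leaf(s), 0 union(s), 2 star(s)
chars contribute 1×2 = 2; each union adds +2; each star adds +2
Total: 2 + 0 + 4 = 6 states


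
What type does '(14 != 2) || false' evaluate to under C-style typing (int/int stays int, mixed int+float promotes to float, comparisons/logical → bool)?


Operand types: bool || bool
Rule: logical operators take bool operands and yield bool
Result type: bool


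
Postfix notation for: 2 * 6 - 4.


Left to right (same or higher precedence on left)
Postfix: 2 6 * 4 -


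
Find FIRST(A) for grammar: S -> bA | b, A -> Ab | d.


Per alternative of A: FIRST(Ab) = {d}; FIRST(d) = {d}
FIRST(A) = {d}


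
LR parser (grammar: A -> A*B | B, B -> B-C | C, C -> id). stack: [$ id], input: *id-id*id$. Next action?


'id' on top is the handle for C -> id
Action: reduce (C -> id)


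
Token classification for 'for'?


Pattern: reserved word
Type: KEYWORD


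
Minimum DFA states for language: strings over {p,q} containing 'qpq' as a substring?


KMP-style automaton: 3 progress states + 1 absorbing accept = 4
Minimal DFA: 4 states


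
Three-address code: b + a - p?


Break into single-operator statements:
t1 = b + a
t2 = t1 - p


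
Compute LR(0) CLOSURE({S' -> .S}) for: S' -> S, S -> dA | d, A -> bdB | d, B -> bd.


Start: S' -> .S
For each item with dot before a nonterminal B, add B -> .γ for every B-production
Closure: [S' -> .S, S -> .dA, S -> .d]


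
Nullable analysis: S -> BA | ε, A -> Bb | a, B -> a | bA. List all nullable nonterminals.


A nonterminal is nullable iff some alternative derives ε (directly, or every symbol in it is nullable)
Nullable: {S}


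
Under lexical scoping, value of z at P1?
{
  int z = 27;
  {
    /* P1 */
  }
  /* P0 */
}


P1's block does not declare z; resolves to the enclosing declaration at depth 0
z = 27


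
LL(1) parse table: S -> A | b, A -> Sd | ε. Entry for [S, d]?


For [S, d]: 'd' ∈ FIRST(A)
Entry: S -> A


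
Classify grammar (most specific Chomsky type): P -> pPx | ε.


Single nonterminal LHS, but p^n x^n is not regular
Classification: Type 2 (Context-Free)


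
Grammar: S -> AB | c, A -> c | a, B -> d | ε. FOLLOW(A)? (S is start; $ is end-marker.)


$ ∈ FOLLOW(S). For each A -> αBβ: add FIRST(β)\{ε} to FOLLOW(B); if β nullable, add FOLLOW(A).
FOLLOW(A) = {$, d}


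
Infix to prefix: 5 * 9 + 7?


left-to-right (same/higher precedence on left): tree is (+ (* 5 9) 7)
Prefix: + * 5 9 7


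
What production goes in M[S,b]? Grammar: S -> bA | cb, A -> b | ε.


For [S, b]: 'b' ∈ FIRST(bA)
Entry: S -> bA


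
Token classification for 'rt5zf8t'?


Pattern: letter/underscore followed by alphanumerics, not a keyword
Type: IDENTIFIER


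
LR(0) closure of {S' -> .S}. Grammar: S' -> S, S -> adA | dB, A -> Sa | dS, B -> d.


Start: S' -> .S
For each item with dot before a nonterminal B, add B -> .γ for every B-production
Closure: [S' -> .S, S -> .adA, S -> .dB]


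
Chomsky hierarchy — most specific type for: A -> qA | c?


Right-linear: every RHS is a terminal or a terminal followed by one nonterminal
Classification: Type 3 (Regular)


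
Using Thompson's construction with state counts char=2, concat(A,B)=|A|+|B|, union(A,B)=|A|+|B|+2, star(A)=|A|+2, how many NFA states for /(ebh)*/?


Syntax tree has 3 char leaf(s), 0 union(s), 1 star(s)
chars contribute 3×2 = 6; each union adds +2; each star adds +2
Total: 6 + 0 + 2 = 8 states


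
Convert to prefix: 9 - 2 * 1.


'*' binds tighter: tree is (- 9 (* 2 1))
Prefix: - 9 * 2 1


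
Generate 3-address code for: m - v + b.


Break into single-operator statements:
t1 = m - v
t2 = t1 + b


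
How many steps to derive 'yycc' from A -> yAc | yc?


Derivation: A => yAc => yycc
Steps: 2


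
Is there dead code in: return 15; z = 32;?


statement follows a return and is unreachable
Dead: 'z = 32'


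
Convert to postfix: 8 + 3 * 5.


* has higher precedence, evaluate 3*5 first
Postfix: 8 3 5 * +


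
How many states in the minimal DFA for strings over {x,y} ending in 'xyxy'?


Track the longest suffix of input matching a prefix of 'xyxy': 5 classes (prefixes of length 0..4)
Minimal DFA: 5 states


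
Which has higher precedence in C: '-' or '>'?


'-' is additive (level 9); '>' is relational (level 7)
Higher level binds tighter
'-' has higher precedence than '>'


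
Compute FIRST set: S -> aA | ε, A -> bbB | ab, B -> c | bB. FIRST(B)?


Per alternative of B: FIRST(c) = {c}; FIRST(bB) = {b}
FIRST(B) = {b, c}


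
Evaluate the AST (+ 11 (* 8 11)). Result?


Evaluate inner: (* 8 11) = 88
Evaluate root: (+ 11 88) = 99
Result: 99


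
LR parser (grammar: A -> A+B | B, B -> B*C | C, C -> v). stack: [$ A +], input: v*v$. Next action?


no handle ('A+' is not any RHS); shift 'v'
Action: shift


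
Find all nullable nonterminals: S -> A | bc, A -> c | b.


A nonterminal is nullable iff some alternative derives ε (directly, or every symbol in it is nullable)
Nullable: {}


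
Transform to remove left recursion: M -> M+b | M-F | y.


Left-recursive alternatives: M+b, M-F; non-recursive: y
Introduce M': M -> yM', M' -> +bM' | -FM' | ε


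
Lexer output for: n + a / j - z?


Scan left to right, longest-match per lexeme
Tokens: ID(n), OP(+), ID(a), OP(/), ID(j), OP(-), ID(z)


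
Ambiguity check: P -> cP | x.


right-linear, alternatives start with distinct terminals 'c' vs 'x': unique leftmost derivation
Unambiguous


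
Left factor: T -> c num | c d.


Common prefix: 'c'
Factored: T -> c T', T' -> num | d


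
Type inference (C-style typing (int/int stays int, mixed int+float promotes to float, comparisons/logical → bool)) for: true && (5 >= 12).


Operand types: bool && bool
Rule: logical operators take bool operands and yield bool
Result type: bool


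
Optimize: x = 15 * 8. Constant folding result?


15 * 8 = 120 at compile time
Optimized: x = 120


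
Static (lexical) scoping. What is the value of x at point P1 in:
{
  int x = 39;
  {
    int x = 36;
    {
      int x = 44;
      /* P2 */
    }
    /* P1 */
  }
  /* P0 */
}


x declared in the same block as P1
x = 36


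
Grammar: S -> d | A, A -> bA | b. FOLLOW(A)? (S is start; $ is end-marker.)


$ ∈ FOLLOW(S). For each A -> αBβ: add FIRST(β)\{ε} to FOLLOW(B); if β nullable, add FOLLOW(A).
FOLLOW(A) = {$}


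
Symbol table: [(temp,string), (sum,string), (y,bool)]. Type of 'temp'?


Lookup 'temp' → type string


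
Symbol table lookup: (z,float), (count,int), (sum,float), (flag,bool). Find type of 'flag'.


Lookup 'flag' → type bool


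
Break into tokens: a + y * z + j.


Scan left to right, longest-match per lexeme
Tokens: ID(a), OP(+), ID(y), OP(*), ID(z), OP(+), ID(j)


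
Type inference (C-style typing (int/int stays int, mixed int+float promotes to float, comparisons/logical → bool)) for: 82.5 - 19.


Operand types: float - int
Rule: mixed int/float promotes to float; int/int stays int
Result type: float


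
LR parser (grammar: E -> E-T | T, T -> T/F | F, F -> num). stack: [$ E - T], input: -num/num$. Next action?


handle 'E-T' on top; lookahead ∈ FOLLOW(E) = {-, $}
Action: reduce (E -> E-T)


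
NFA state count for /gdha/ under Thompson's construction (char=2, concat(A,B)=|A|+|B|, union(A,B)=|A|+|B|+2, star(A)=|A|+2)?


Syntax tree has 4 char leaf(s), 0 union(s), 0 star(s)
chars contribute 4×2 = 8; each union adds +2; each star adds +2
Total: 8 + 0 + 0 = 8 states


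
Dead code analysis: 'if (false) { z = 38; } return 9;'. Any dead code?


condition is constant false, so the whole block is unreachable
Dead: 'if (false) { z = 38; }'


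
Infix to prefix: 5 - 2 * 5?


'*' binds tighter: tree is (- 5 (* 2 5))
Prefix: - 5 * 2 5


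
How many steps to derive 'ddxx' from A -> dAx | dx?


Derivation: A => dAx => ddxx
Steps: 2


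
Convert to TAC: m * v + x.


Break into single-operator statements:
t1 = m * v
t2 = t1 + x


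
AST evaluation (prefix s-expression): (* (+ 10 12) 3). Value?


Evaluate inner: (+ 10 12) = 22
Evaluate root: (* 22 3) = 66
Result: 66


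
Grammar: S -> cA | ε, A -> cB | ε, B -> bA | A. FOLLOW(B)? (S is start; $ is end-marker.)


$ ∈ FOLLOW(S). For each A -> αBβ: add FIRST(β)\{ε} to FOLLOW(B); if β nullable, add FOLLOW(A).
FOLLOW(B) = {$}


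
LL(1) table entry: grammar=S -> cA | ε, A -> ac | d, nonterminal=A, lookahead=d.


For [A, d]: 'd' ∈ FIRST(d)
Entry: A -> d


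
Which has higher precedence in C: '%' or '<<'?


'%' is multiplicative (level 10); '<<' is shift (level 8)
Higher level binds tighter
'%' has higher precedence than '<<'


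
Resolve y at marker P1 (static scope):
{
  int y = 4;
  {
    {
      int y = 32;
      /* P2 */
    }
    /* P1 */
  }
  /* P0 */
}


P1's block does not declare y; resolves to the enclosing declaration at depth 0
y = 4


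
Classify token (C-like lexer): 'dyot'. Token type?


Pattern: letter/underscore followed by alphanumerics, not a keyword
Type: IDENTIFIER


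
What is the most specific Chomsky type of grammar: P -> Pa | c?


Left-linear: every RHS is a terminal or one nonterminal followed by a terminal
Classification: Type 3 (Regular)


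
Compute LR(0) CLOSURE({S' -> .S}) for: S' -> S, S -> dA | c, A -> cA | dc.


Start: S' -> .S
For each item with dot before a nonterminal B, add B -> .γ for every B-production
Closure: [S' -> .S, S -> .dA, S -> .c]


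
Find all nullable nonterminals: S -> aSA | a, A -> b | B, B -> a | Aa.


A nonterminal is nullable iff some alternative derives ε (directly, or every symbol in it is nullable)
Nullable: {}


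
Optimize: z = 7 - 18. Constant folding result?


7 - 18 = -11 at compile time
Optimized: z = -11


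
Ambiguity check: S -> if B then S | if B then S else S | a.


dangling else: 'if B then if B then a else a' parses two ways
Ambiguous


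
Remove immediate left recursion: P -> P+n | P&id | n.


Left-recursive alternatives: P+n, P&id; non-recursive: n
Introduce P': P -> nP', P' -> +nP' | &idP' | ε


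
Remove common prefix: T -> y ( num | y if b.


Common prefix: 'y'
Factored: T -> y T', T' -> ( num | if b


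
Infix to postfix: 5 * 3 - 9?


Left to right (same or higher precedence on left)
Postfix: 5 3 * 9 -


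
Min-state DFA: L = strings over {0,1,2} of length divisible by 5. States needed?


Track length mod 5: states 0..4, accept at 0
Minimal DFA: 5 states


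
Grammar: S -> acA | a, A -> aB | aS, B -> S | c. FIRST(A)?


Per alternative of A: FIRST(aB) = {a}; FIRST(aS) = {a}
FIRST(A) = {a}


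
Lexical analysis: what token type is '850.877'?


Pattern: digits with a decimal point
Type: FLOAT_LITERAL


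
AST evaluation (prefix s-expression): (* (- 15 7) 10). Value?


Evaluate inner: (- 15 7) = 8
Evaluate root: (* 8 10) = 80
Result: 80


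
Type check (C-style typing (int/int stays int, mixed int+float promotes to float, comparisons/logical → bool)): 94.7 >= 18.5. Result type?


Operand types: float >= float
Rule: comparison yields bool
Result type: bool


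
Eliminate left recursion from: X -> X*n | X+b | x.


Left-recursive alternatives: X*n, X+b; non-recursive: x
Introduce X': X -> xX', X' -> *nX' | +bX' | ε


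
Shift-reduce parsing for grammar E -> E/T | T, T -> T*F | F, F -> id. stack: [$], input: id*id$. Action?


no handle on stack; shift 'id'
Action: shift


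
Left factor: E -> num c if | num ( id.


Common prefix: 'num'
Factored: E -> num E', E' -> c if | ( id


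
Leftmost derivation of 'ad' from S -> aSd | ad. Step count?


Derivation: S => ad
Steps: 1


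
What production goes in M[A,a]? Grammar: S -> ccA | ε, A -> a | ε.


For [A, a]: 'a' ∈ FIRST(a)
Entry: A -> a


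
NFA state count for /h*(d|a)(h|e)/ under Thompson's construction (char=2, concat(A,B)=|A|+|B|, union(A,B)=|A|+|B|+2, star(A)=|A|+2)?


Syntax tree has 5 char leaf(s), 2 union(s), 1 star(s)
chars contribute 5×2 = 10; each union adds +2; each star adds +2
Total: 10 + 4 + 2 = 16 states


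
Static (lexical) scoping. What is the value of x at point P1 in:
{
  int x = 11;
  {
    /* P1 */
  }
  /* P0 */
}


P1's block does not declare x; resolves to the enclosing declaration at depth 0
x = 11


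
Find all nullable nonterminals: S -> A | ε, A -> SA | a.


A nonterminal is nullable iff some alternative derives ε (directly, or every symbol in it is nullable)
Nullable: {S}


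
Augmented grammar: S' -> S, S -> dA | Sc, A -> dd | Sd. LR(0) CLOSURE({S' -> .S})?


Start: S' -> .S
For each item with dot before a nonterminal B, add B -> .γ for every B-production
Closure: [S' -> .S, S -> .dA, S -> .Sc]


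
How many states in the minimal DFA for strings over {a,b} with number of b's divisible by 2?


Track (count of b) mod 2: states 0..1, accept at 0
Minimal DFA: 2 states


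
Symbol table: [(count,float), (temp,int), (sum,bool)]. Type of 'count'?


Lookup 'count' → type float


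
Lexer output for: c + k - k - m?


Scan left to right, longest-match per lexeme
Tokens: ID(c), OP(+), ID(k), OP(-), ID(k), OP(-), ID(m)


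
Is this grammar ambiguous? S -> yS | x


right-linear, alternatives start with distinct terminals 'y' vs 'x': unique leftmost derivation
Unambiguous


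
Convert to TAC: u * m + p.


Break into single-operator statements:
t1 = u * m
t2 = t1 + p


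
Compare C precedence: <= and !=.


'<=' is relational (level 7); '!=' is equality (level 6)
Higher level binds tighter
'<=' has higher precedence than '!='


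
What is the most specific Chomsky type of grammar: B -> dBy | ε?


Single nonterminal LHS, but d^n y^n is not regular
Classification: Type 2 (Context-Free)


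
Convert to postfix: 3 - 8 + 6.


Left to right (same or higher precedence on left)
Postfix: 3 8 - 6 +


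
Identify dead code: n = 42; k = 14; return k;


n is assigned but never read
Dead: 'n = 42'


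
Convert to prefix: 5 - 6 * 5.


'*' binds tighter: tree is (- 5 (* 6 5))
Prefix: - 5 * 6 5


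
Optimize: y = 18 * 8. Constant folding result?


18 * 8 = 144 at compile time
Optimized: y = 144


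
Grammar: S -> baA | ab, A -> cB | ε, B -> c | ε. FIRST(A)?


Per alternative of A: FIRST(cB) = {c}; FIRST(ε) = {ε}
FIRST(A) = {c, ε}


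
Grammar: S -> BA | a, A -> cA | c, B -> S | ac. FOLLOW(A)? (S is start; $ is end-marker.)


$ ∈ FOLLOW(S). For each A -> αBβ: add FIRST(β)\{ε} to FOLLOW(B); if β nullable, add FOLLOW(A).
FOLLOW(A) = {$, c}


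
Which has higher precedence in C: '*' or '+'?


'*' is multiplicative (level 10); '+' is additive (level 9)
Higher level binds tighter
'*' has higher precedence than '+'


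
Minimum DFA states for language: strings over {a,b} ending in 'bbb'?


Track the longest suffix of input matching a prefix of 'bbb': 4 classes (prefixes of length 0..3)
Minimal DFA: 4 states


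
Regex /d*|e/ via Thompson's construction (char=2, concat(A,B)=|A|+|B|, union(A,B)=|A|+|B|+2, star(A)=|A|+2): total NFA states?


Syntax tree has 2 char leaf(s), 1 union(s), 1 star(s)
chars contribute 2×2 = 4; each union adds +2; each star adds +2
Total: 4 + 2 + 2 = 8 states


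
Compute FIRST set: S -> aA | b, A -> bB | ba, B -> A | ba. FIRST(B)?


Per alternative of B: FIRST(A) = {b}; FIRST(ba) = {b}
FIRST(B) = {b}


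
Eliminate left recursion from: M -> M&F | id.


Left-recursive alternatives: M&F; non-recursive: id
Introduce M': M -> idM', M' -> &FM' | ε


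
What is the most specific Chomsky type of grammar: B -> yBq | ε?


Single nonterminal LHS, but y^n q^n is not regular
Classification: Type 2 (Context-Free)


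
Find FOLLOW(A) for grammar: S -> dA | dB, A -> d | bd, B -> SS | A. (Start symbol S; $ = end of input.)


$ ∈ FOLLOW(S). For each A -> αBβ: add FIRST(β)\{ε} to FOLLOW(B); if β nullable, add FOLLOW(A).
FOLLOW(A) = {$, d}


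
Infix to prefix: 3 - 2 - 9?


left-to-right (same/higher precedence on left): tree is (- (- 3 2) 9)
Prefix: - - 3 2 9


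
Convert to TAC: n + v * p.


Break into single-operator statements:
t1 = v * p
t2 = n + t1


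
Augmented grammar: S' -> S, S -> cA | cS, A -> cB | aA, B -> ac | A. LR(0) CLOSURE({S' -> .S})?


Start: S' -> .S
For each item with dot before a nonterminal B, add B -> .γ for every B-production
Closure: [S' -> .S, S -> .cA, S -> .cS]


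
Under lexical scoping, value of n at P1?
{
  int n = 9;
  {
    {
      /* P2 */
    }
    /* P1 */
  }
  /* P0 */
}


P1's block does not declare n; resolves to the enclosing declaration at depth 0
n = 9


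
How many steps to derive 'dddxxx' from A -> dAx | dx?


Derivation: A => dAx => ddAxx => dddxxx
Steps: 3


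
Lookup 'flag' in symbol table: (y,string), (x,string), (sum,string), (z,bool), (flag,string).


Lookup 'flag' → type string


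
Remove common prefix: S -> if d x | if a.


Common prefix: 'if'
Factored: S -> if S', S' -> d x | a


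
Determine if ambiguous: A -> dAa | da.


balanced d^n…a^n: each string has a unique parse
Unambiguous


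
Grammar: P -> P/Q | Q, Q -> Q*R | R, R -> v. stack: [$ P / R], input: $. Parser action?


'R' (not preceded by Q*) is the handle for Q -> R
Action: reduce (Q -> R)


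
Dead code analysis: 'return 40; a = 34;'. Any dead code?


statement follows a return and is unreachable
Dead: 'a = 34'


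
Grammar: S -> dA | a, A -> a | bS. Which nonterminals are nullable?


A nonterminal is nullable iff some alternative derives ε (directly, or every symbol in it is nullable)
Nullable: {}


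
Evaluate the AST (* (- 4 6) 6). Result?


Evaluate inner: (- 4 6) = -2
Evaluate root: (* -2 6) = -12
Result: -12


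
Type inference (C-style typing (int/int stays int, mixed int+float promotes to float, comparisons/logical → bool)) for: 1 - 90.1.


Operand types: int - float
Rule: mixed int/float promotes to float; int/int stays int
Result type: float


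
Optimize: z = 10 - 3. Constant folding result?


10 - 3 = 7 at compile time
Optimized: z = 7


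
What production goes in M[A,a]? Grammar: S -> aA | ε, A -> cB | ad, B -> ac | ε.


For [A, a]: 'a' ∈ FIRST(ad)
Entry: A -> ad


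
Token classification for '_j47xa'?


Pattern: letter/underscore followed by alphanumerics, not a keyword
Type: IDENTIFIER


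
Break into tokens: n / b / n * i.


Scan left to right, longest-match per lexeme
Tokens: ID(n), OP(/), ID(b), OP(/), ID(n), OP(*), ID(i)


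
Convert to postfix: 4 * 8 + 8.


Left to right (same or higher precedence on left)
Postfix: 4 8 * 8 +


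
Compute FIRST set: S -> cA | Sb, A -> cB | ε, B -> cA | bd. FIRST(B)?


Per alternative of B: FIRST(cA) = {c}; FIRST(bd) = {b}
FIRST(B) = {b, c}


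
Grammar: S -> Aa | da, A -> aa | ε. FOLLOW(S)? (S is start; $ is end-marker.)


$ ∈ FOLLOW(S). For each A -> αBβ: add FIRST(β)\{ε} to FOLLOW(B); if β nullable, add FOLLOW(A).
FOLLOW(S) = {$}


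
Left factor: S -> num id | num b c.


Common prefix: 'num'
Factored: S -> num S', S' -> id | b c


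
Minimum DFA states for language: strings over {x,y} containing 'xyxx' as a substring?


KMP-style automaton: 4 progress states + 1 absorbing accept = 5
Minimal DFA: 5 states


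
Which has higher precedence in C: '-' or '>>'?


'-' is additive (level 9); '>>' is shift (level 8)
Higher level binds tighter
'-' has higher precedence than '>>'


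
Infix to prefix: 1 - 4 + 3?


left-to-right (same/higher precedence on left): tree is (+ (- 1 4) 3)
Prefix: + - 1 4 3


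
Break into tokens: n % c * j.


Scan left to right, longest-match per lexeme
Tokens: ID(n), OP(%), ID(c), OP(*), ID(j)


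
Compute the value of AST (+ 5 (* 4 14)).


Evaluate inner: (* 4 14) = 56
Evaluate root: (+ 5 56) = 61
Result: 61


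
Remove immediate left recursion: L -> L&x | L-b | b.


Left-recursive alternatives: L&x, L-b; non-recursive: b
Introduce L': L -> bL', L' -> &xL' | -bL' | ε


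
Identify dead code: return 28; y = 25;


statement follows a return and is unreachable
Dead: 'y = 25'


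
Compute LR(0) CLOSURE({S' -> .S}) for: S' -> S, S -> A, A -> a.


Start: S' -> .S
For each item with dot before a nonterminal B, add B -> .γ for every B-production
Closure: [S' -> .S, S -> .A, A -> .a]


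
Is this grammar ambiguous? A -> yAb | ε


balanced y^n…b^n: each string has a unique parse
Unambiguous


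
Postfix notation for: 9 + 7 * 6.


* has higher precedence, evaluate 7*6 first
Postfix: 9 7 6 * +


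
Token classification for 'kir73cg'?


Pattern: letter/underscore followed by alphanumerics, not a keyword
Type: IDENTIFIER


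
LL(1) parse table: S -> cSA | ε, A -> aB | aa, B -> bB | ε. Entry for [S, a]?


For [S, a]: ε is nullable and 'a' ∈ FOLLOW(S)
Entry: S -> ε


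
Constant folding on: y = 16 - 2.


16 - 2 = 14 at compile time
Optimized: y = 14


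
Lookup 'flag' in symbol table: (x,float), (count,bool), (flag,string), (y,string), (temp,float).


Lookup 'flag' → type string


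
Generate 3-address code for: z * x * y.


Break into single-operator statements:
t1 = z * x
t2 = t1 * y


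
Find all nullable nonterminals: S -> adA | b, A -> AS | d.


A nonterminal is nullable iff some alternative derives ε (directly, or every symbol in it is nullable)
Nullable: {}


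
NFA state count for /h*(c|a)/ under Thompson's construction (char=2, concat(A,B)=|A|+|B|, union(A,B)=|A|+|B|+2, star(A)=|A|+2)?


Syntax tree has 3 char leaf(s), 1 union(s), 1 star(s)
chars contribute 3×2 = 6; each union adds +2; each star adds +2
Total: 6 + 2 + 2 = 10 states


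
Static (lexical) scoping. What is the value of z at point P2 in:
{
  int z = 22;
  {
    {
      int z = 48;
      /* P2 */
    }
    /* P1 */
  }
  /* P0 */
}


z declared in the same block as P2
z = 48


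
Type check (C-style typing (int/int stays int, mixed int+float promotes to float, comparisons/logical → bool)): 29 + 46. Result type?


Operand types: int + int
Rule: mixed int/float promotes to float; int/int stays int
Result type: int


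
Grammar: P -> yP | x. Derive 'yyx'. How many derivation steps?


Derivation: P => yP => yyP => yyx
Steps: 3


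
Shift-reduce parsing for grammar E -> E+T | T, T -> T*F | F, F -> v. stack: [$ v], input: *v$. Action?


'v' on top is the handle for F -> v
Action: reduce (F -> v)


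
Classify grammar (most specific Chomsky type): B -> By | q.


Left-linear: every RHS is a terminal or one nonterminal followed by a terminal
Classification: Type 3 (Regular)


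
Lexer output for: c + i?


Scan left to right, longest-match per lexeme
Tokens: ID(c), OP(+), ID(i)


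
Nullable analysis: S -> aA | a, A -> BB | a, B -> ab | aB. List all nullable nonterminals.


A nonterminal is nullable iff some alternative derives ε (directly, or every symbol in it is nullable)
Nullable: {}


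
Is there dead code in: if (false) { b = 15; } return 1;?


condition is constant false, so the whole block is unreachable
Dead: 'if (false) { b = 15; }'


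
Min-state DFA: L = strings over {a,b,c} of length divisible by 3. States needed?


Track length mod 3: states 0..2, accept at 0
Minimal DFA: 3 states


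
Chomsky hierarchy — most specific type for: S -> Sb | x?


Left-linear: every RHS is a terminal or one nonterminal followed by a terminal
Classification: Type 3 (Regular)


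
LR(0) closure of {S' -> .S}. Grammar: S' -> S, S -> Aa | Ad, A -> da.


Start: S' -> .S
For each item with dot before a nonterminal B, add B -> .γ for every B-production
Closure: [S' -> .S, S -> .Aa, S -> .Ad, A -> .da]


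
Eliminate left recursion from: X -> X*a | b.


Left-recursive alternatives: X*a; non-recursive: b
Introduce X': X -> bX', X' -> *aX' | ε


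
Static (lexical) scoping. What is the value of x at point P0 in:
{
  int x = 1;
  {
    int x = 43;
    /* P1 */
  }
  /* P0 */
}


x declared in the same block as P0
x = 1


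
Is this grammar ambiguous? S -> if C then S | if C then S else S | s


dangling else: 'if C then if C then s else s' parses two ways
Ambiguous


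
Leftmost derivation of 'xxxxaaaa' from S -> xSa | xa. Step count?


Derivation: S => xSa => xxSaa => xxxSaaa => xxxxaaaa
Steps: 4


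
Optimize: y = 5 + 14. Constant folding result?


5 + 14 = 19 at compile time
Optimized: y = 19


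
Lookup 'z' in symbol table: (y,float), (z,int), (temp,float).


Lookup 'z' → type int


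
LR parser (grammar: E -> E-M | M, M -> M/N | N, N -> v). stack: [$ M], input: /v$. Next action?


shift '/' to continue M -> M/N
Action: shift


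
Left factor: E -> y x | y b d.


Common prefix: 'y'
Factored: E -> y E', E' -> x | b d


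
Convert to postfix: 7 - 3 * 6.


* has higher precedence, evaluate 3*6 first
Postfix: 7 3 6 * -


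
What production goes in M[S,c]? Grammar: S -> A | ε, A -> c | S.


For [S, c]: 'c' ∈ FIRST(A)
Entry: S -> A


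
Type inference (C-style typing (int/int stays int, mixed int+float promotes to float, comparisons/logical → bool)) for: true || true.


Operand types: bool || bool
Rule: logical operators take bool operands and yield bool
Result type: bool


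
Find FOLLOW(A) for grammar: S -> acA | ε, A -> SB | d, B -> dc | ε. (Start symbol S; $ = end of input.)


$ ∈ FOLLOW(S). For each A -> αBβ: add FIRST(β)\{ε} to FOLLOW(B); if β nullable, add FOLLOW(A).
FOLLOW(A) = {$, d}


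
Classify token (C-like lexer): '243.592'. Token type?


Pattern: digits with a decimal point
Type: FLOAT_LITERAL


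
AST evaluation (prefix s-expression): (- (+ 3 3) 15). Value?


Evaluate inner: (+ 3 3) = 6
Evaluate root: (- 6 15) = -9
Result: -9


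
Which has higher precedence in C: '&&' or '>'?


'>' is relational (level 7); '&&' is logical AND (level 2)
Higher level binds tighter
'>' has higher precedence than '&&'


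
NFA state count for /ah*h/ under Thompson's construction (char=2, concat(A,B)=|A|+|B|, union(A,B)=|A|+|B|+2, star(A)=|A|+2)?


Syntax tree has 3 char leaf(s), 0 union(s), 1 star(s)
chars contribute 3×2 = 6; each union adds +2; each star adds +2
Total: 6 + 0 + 2 = 8 states


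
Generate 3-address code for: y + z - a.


Break into single-operator statements:
t1 = y + z
t2 = t1 - a


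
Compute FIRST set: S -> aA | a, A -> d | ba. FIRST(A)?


Per alternative of A: FIRST(d) = {d}; FIRST(ba) = {b}
FIRST(A) = {b, d}


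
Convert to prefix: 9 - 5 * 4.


'*' binds tighter: tree is (- 9 (* 5 4))
Prefix: - 9 * 5 4


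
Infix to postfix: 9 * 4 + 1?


Left to right (same or higher precedence on left)
Postfix: 9 4 * 1 +


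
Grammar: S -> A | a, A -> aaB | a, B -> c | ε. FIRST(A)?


Per alternative of A: FIRST(aaB) = {a}; FIRST(a) = {a}
FIRST(A) = {a}


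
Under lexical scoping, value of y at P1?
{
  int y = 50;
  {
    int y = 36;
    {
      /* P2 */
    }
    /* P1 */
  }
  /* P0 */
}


y declared in the same block as P1
y = 36


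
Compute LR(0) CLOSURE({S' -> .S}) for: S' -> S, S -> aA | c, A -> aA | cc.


Start: S' -> .S
For each item with dot before a nonterminal B, add B -> .γ for every B-production
Closure: [S' -> .S, S -> .aA, S -> .c]


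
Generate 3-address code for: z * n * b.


Break into single-operator statements:
t1 = z * n
t2 = t1 * b


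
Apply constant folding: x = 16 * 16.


16 * 16 = 256 at compile time
Optimized: x = 256


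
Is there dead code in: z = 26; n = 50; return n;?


z is assigned but never read
Dead: 'z = 26'


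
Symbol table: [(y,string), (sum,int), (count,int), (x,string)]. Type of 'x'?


Lookup 'x' → type string


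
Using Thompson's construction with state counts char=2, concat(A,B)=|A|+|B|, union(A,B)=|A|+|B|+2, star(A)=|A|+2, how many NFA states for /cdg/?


Syntax tree has 3 char leaf(s), 0 union(s), 0 star(s)
chars contribute 3×2 = 6; each union adds +2; each star adds +2
Total: 6 + 0 + 0 = 6 states


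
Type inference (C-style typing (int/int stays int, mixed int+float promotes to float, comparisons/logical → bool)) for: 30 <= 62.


Operand types: int <= int
Rule: comparison yields bool
Result type: bool


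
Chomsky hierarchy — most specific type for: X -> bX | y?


Right-linear: every RHS is a terminal or a terminal followed by one nonterminal
Classification: Type 3 (Regular)
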